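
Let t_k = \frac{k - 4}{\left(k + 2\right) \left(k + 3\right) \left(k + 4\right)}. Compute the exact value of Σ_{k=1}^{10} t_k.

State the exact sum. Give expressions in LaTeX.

Σ = -5/91

Step 1: r(k) = (k - 3)*(k + 2)/((k - 4)*(k + 5)).
Take A(k)=k + 2, B(k)=k + 5, C(k)=k - 4.
Key eq: (k + 2)·f(k+1) = (k + 4)·f(k) + (k - 4).
From deg A=1, deg B=1, deg C=1: d=2.
Match coefficients ⇒ f(k) = -k*(k + 11)/6.
Certificate R = B(k−1)f/C = -k*(k + 4)*(k + 11)/(6*(k - 4)) gives s_k = k*(-k - 11)/(6*(k + 2)*(k + 3)).
Δs = (k - 4)/(k**3 + 9*k**2 + 26*k + 24), as required.
Evaluate s at k=11 and k=1: -121/546 and -1/6; difference -5/91.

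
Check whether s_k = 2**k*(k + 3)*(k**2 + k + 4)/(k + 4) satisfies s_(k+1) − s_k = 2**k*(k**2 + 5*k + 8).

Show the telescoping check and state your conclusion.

Invalid: residual 2**k*(-k**3 - 8*k**2 - 27*k - 28)/(k**2 + 9*k + 20) ≠ 0.

s_(k+1) = 2**(k + 1)*(k + 4)*(k + (k + 1)**2 + 5)/(k + 5)
s_(k+1) − s_k = 2**k*(k**4 + 13*k**3 + 65*k**2 + 145*k + 132)/(k**2 + 9*k + 20)
(s_(k+1) − s_k) − t_k = 2**k*(-k**3 - 8*k**2 - 27*k - 28)/(k**2 + 9*k + 20)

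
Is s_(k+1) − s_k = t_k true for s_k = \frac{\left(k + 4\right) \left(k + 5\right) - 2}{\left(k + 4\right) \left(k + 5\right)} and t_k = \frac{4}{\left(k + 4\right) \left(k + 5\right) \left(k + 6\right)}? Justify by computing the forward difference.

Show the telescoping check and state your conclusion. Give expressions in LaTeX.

s_(k+1) = ((k + 5)*(k + 6) - 2)/((k + 5)*(k + 6))
s_(k+1) − s_k = 4/(k**3 + 15*k**2 + 74*k + 120)
(s_(k+1) − s_k) − t_k = 0

valid (s_(k+1) − s_k reduces to t_k)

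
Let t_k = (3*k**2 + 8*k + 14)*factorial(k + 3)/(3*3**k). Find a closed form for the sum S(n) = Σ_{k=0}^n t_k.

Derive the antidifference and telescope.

The ratio is (k + 4)*(8*k + 3*(k + 1)**2 + 22)/(3*(3*k**2 + 8*k + 14)).
Factor: A=k/3 + 4/3; B=1; C=k**2 + 8*k/3 + 14/3.
Solve (k/3 + 4/3)·f(k+1) − (1)·f(k) = k**2 + 8*k/3 + 14/3.
Degrees (1,0,2) ⇒ d ≤ 1.
A polynomial solution: f(k) = 3*k + 2.
R(k) = B(k−1)·f(k)/C(k) = 3*(3*k + 2)/(3*k**2 + 8*k + 14); s_k = R·t_k = (3*k + 2)*factorial(k + 3)/3**k.
Check: Δs_k = (3*k**2 + 8*k + 14)*factorial(k + 3)/(3*3**k). ✓
Evaluate: s_(n+1) = 3**(-n - 1)*(3*n + 5)*factorial(n + 4); subtract s_(0) = 12 ⇒ S(n) = -12 + n*factorial(n + 4)/3**n + 5*factorial(n + 4)/(3*3**n).

S(n) = -12 + n*factorial(n + 4)/3**n + 5*factorial(n + 4)/(3*3**n)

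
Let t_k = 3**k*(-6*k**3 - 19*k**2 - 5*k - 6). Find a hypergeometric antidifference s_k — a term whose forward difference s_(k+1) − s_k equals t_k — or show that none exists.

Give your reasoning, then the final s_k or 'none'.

t_(k+1)/t_k = 3*(6*k**3 + 37*k**2 + 61*k + 36)/(6*k**3 + 19*k**2 + 5*k + 6).
Factor: A=3; B=1; C=k**3 + 19*k**2/6 + 5*k/6 + 1.
Key eq: (3)·f(k+1) = (1)·f(k) + (k**3 + 19*k**2/6 + 5*k/6 + 1).
d = 3 from the (0,0,3) case.
Coefficient equations give f(k) = (3*k**3 - 4*k**2 + k + 3)/6.
Get s_k = R·t_k = 3**k*(-3*k**3 + 4*k**2 - k - 3) with R(k) = B(k−1)f(k)/C(k) = (3*k**3 - 4*k**2 + k + 3)/((k + 3)*(6*k**2 + k + 2)).
Check: Δs_k = 3**k*(-6*k**3 - 19*k**2 - 5*k - 6). ✓

s_k = 3**k*(-3*k**3 + 4*k**2 - k - 3)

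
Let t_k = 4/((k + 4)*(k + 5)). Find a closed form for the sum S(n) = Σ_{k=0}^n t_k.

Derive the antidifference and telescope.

r(k) = (k + 4)/(k + 6) after simplifying.
Gosper form: A/B · C(k+1)/C(k) with A=k + 4, B=k + 6, C=1.
Need (k + 4)·f(k+1) − (k + 5)·f(k) = 1.
deg f ≤ 1 (via 1,1,0).
A polynomial solution: f(k) = k/4.
So s_k = (B(k−1)f/C)·t_k = (k*(k + 5)/4)·t_k = k/(k + 4).
Verify: 4/(k**2 + 9*k + 20) matches t_k.
Σ_(k=0)^n t_k = s_(n+1) − s_(0) = ((n + 1)/(n + 5)) − (0), i.e. (n + 1)/(n + 5).

S(n) = (n + 1)/(n + 5)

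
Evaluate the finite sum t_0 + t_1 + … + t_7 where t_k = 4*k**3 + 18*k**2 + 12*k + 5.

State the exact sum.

r(k) = (4*k**3 + 30*k**2 + 60*k + 39)/(4*k**3 + 18*k**2 + 12*k + 5) after simplifying.
Take A(k)=1, B(k)=1, C(k)=k**3 + 9*k**2/2 + 3*k + 5/4.
Need (1)·f(k+1) − (1)·f(k) = k**3 + 9*k**2/2 + 3*k + 5/4.
Bound: deg f ≤ 4.
Solving with deg f ≤ 4: f(k) = k*(k**3 + 4*k**2 - 2*k + 2)/4.
Then R = B(k−1)f/C = k*(k**3 + 4*k**2 - 2*k + 2)/(4*k**3 + 18*k**2 + 12*k + 5), so s_k = R(k)·t_k = k*(k**3 + 4*k**2 - 2*k + 2).
Verify: 4*k**3 + 18*k**2 + 12*k + 5 matches t_k.
Sum = s_(8) − s_(0); s_(8) = 6032, s_(0) = 0 ⇒ 6032.

Σ = 6032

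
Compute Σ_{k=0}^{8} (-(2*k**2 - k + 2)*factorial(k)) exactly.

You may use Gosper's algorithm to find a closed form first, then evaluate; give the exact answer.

Σ = -5443203

t_(k+1)/t_k = (k + 1)*(-k + 2*(k + 1)**2 + 1)/(2*k**2 - k + 2).
So A=k + 1 and B=1, with C=k**2 - k/2 + 1.
Solve (k + 1)·f(k+1) − (1)·f(k) = k**2 - k/2 + 1.
From deg A=1, deg B=0, deg C=2: d=1.
Coefficient equations give f(k) = (2*k - 3)/2.
Certificate R = B(k−1)f/C = (2*k - 3)/(2*k**2 - k + 2) gives s_k = -(2*k - 3)*factorial(k).
Verify: -(2*k**2 - k + 2)*factorial(k) matches t_k.
Telescoping: Σ = s_(9) − s_(0) = -5443200 − (3) = -5443203.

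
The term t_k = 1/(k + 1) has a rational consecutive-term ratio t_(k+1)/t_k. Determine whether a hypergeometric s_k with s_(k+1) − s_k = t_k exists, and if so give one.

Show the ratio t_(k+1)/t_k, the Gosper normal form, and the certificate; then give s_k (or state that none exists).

Ratio r(k) = (k + 1)/(k + 2).
A = k + 1, B = k + 2, C = 1.
Key eq: (k + 1)·f(k+1) = (k + 1)·f(k) + (1).
Bound: deg f ≤ 0.
Put f(k) = c0: A·f(k+1) − B(k−1)·f(k) − C = -1; need -1 = 0 — inconsistent ⇒ no f, not summable.

none — t_k is not Gosper-summable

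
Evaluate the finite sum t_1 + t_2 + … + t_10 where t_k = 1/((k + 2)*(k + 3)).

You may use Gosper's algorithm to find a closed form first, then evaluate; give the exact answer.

Σ = 10/39

The ratio is (k + 2)/(k + 4).
So A=k + 2 and B=k + 4, with C=1.
f must satisfy (k + 2)·f(k+1) − (k + 3)·f(k) = 1.
deg f ≤ 1 (via 1,1,0).
Match coefficients ⇒ f(k) = k/2.
R(k) = B(k−1)·f(k)/C(k) = k*(k + 3)/2; s_k = R·t_k = k/(2*(k + 2)).
Δs = 1/(k**2 + 5*k + 6), as required.
Sum = s_(11) − s_(1); s_(11) = 11/26, s_(1) = 1/6 ⇒ 10/39.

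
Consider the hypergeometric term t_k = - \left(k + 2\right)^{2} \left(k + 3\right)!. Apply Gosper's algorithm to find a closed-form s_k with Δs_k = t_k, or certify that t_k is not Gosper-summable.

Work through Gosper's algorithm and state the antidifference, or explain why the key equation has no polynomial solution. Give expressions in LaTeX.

Step 1: r(k) = (k + 3)**2*(k + 4)/(k + 2)**2.
Normal form (A,B,C) = (k + 4, 1, k**2 + 4*k + 4).
Solve (k + 4)·f(k+1) − (1)·f(k) = k**2 + 4*k + 4.
Degrees (1,0,2) ⇒ d ≤ 1.
Solving with deg f ≤ 1: f(k) = k.
R(k) = B(k−1)·f(k)/C(k) = k/(k + 2)**2; s_k = R·t_k = -k*factorial(k + 3).
Check: Δs_k = -(k + 2)**2*factorial(k + 3). ✓

s_k = - k \left(k + 3\right)!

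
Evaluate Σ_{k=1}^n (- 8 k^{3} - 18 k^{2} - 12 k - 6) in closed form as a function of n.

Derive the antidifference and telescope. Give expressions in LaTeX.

S(n) = n \left(- 2 n^{3} - 10 n^{2} - 17 n - 15\right)

The ratio is (4*k**3 + 21*k**2 + 36*k + 22)/(4*k**3 + 9*k**2 + 6*k + 3).
Factor: A=1; B=1; C=k**3 + 9*k**2/4 + 3*k/2 + 3/4.
f must satisfy (1)·f(k+1) − (1)·f(k) = k**3 + 9*k**2/4 + 3*k/2 + 3/4.
deg f ≤ 4 (via 0,0,3).
Solve for f: f(k) = k*(2*k**3 + 2*k**2 - k + 3)/8 (degree 4 ≤ 4).
Certificate R = B(k−1)f/C = k*(2*k**3 + 2*k**2 - k + 3)/(2*(4*k**3 + 9*k**2 + 6*k + 3)) gives s_k = k*(-2*k**3 - 2*k**2 + k - 3).
s_(k+1) − s_k = -8*k**3 - 18*k**2 - 12*k - 6 = t_k.
Σ_(k=1)^n t_k = s_(n+1) − s_(1) = (-2*n**4 - 10*n**3 - 17*n**2 - 15*n - 6) − (-6), i.e. n*(-2*n**3 - 10*n**2 - 17*n - 15).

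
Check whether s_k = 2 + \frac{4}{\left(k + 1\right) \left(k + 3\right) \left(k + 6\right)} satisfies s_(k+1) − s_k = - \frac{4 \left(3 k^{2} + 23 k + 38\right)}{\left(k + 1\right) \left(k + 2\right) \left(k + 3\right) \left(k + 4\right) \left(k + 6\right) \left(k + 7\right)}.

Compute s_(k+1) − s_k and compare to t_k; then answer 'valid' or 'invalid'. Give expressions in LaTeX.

valid; difference matches t_k

s_(k+1) = 2 + 4/((k + 2)*(k + 4)*(k + 7))
s_(k+1) − s_k = 4/((k + 2)*(k + 4)*(k + 7)) - 4/((k + 1)*(k + 3)*(k + 6))
(s_(k+1) − s_k) − t_k = 0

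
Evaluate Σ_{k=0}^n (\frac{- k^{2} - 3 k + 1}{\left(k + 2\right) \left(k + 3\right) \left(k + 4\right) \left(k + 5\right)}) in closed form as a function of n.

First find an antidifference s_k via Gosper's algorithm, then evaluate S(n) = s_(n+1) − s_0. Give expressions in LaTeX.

r(k) = (k + 2)*(3*k + (k + 1)**2 + 2)/((k + 6)*(k**2 + 3*k - 1)) after simplifying.
Gosper form: A/B · C(k+1)/C(k) with A=k + 2, B=k + 6, C=k**2 + 3*k - 1.
f must satisfy (k + 2)·f(k+1) − (k + 5)·f(k) = k**2 + 3*k - 1.
d = 3 from the (1,1,2) case.
Solve for f: f(k) = k*(k - 2)*(k + 3)/8 (degree 3 ≤ 3).
So s_k = (B(k−1)f/C)·t_k = (k*(k - 2)*(k + 3)*(k + 5)/(8*(k**2 + 3*k - 1)))·t_k = k*(2 - k)/(8*(k**2 + 6*k + 8)).
Check: Δs_k = (-k**2 - 3*k + 1)/(k**4 + 14*k**3 + 71*k**2 + 154*k + 120). ✓
s_(n+1) = (1 - n**2)/(8*(n**2 + 8*n + 15)) and s_(0) = 0, so S(n) = (1 - n**2)/(8*(n**2 + 8*n + 15)).

S(n) = \frac{1 - n^{2}}{8 \left(n^{2} + 8 n + 15\right)}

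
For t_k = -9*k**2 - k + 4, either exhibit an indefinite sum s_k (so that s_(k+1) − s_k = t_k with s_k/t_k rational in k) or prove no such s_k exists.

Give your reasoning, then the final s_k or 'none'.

s_k = k*(-3*k**2 + 4*k + 3)

Compute t_(k+1)/t_k: get (k + 9*(k + 1)**2 - 3)/(9*k**2 + k - 4).
Take A(k)=1, B(k)=1, C(k)=k**2 + k/9 - 4/9.
Set up (1)·f(k+1) − (1)·f(k) − (k**2 + k/9 - 4/9) = 0.
From deg A=0, deg B=0, deg C=2: d=3.
A polynomial solution: f(k) = k*(3*k**2 - 4*k - 3)/9.
R(k) = B(k−1)·f(k)/C(k) = k*(3*k**2 - 4*k - 3)/(9*k**2 + k - 4); s_k = R·t_k = k*(-3*k**2 + 4*k + 3).
Check: Δs_k = -9*k**2 - k + 4. ✓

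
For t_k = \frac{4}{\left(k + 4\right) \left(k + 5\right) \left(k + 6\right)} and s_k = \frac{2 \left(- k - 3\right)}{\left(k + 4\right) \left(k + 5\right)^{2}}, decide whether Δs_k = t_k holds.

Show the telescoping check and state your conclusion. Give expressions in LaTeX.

s_(k+1) = 2*(-k - 4)/((k + 5)*(k + 6)**2)
s_(k+1) − s_k = 4*(k**2 + 8*k + 14)/(k**5 + 26*k**4 + 269*k**3 + 1384*k**2 + 3540*k + 3600)
(s_(k+1) − s_k) − t_k = 4*(-3*k - 16)/(k**5 + 26*k**4 + 269*k**3 + 1384*k**2 + 3540*k + 3600)

Invalid: residual \frac{4 \left(- 3 k - 16\right)}{k^{5} + 26 k^{4} + 269 k^{3} + 1384 k^{2} + 3540 k + 3600} ≠ 0.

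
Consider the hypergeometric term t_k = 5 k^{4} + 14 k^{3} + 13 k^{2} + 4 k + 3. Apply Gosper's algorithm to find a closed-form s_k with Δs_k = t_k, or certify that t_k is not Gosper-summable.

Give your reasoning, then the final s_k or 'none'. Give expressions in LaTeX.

Compute t_(k+1)/t_k: get (5*k**4 + 34*k**3 + 85*k**2 + 92*k + 39)/(5*k**4 + 14*k**3 + 13*k**2 + 4*k + 3).
Take A(k)=1, B(k)=1, C(k)=k**4 + 14*k**3/5 + 13*k**2/5 + 4*k/5 + 3/5.
Need (1)·f(k+1) − (1)·f(k) = k**4 + 14*k**3/5 + 13*k**2/5 + 4*k/5 + 3/5.
Degrees (0,0,4) ⇒ d ≤ 5.
Coefficient equations give f(k) = k*(k**4 + k**3 - k**2 - k + 3)/5.
So s_k = (B(k−1)f/C)·t_k = (k*(k**4 + k**3 - k**2 - k + 3)/(5*k**4 + 14*k**3 + 13*k**2 + 4*k + 3))·t_k = k*(k**4 + k**3 - k**2 - k + 3).
Verify: 5*k**4 + 14*k**3 + 13*k**2 + 4*k + 3 matches t_k.

s_k = k \left(k^{4} + k^{3} - k^{2} - k + 3\right)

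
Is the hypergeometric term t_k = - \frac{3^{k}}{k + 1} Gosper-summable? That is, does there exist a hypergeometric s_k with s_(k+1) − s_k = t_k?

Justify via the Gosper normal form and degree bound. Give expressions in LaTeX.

No. Not Gosper-summable.

t_(k+1)/t_k = 3*(k + 1)/(k + 2).
A = 3*k + 3, B = k + 2, C = 1.
f must satisfy (3*k + 3)·f(k+1) − (k + 1)·f(k) = 1.
From deg A=1, deg B=1, deg C=0: d=-1.
d = -1 < 0 ⇒ no nonzero polynomial f; not summable.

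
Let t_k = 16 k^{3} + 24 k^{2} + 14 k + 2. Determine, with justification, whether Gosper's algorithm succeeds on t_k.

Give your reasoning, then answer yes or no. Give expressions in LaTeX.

Yes. s_k = k \left(4 k^{3} - k - 1\right).

The ratio is (8*k**3 + 36*k**2 + 55*k + 28)/(8*k**3 + 12*k**2 + 7*k + 1).
A = 1, B = 1, C = k**3 + 3*k**2/2 + 7*k/8 + 1/8.
Solve (1)·f(k+1) − (1)·f(k) = k**3 + 3*k**2/2 + 7*k/8 + 1/8.
Bound: deg f ≤ 4.
A polynomial solution: f(k) = k*(4*k**3 - k - 1)/16.
Get s_k = R·t_k = k*(4*k**3 - k - 1) with R(k) = B(k−1)f(k)/C(k) = k*(4*k**3 - k - 1)/(2*(8*k**3 + 12*k**2 + 7*k + 1)).
s_(k+1) − s_k = 16*k**3 + 24*k**2 + 14*k + 2 = t_k.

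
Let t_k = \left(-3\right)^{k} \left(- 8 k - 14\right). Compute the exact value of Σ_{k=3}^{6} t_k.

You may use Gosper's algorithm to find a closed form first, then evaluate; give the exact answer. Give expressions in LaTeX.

Σ = -34776

The ratio is 3*(-4*k - 11)/(4*k + 7).
Normal form (A,B,C) = (-3, 1, k + 7/4).
Need (-3)·f(k+1) − (1)·f(k) = k + 7/4.
d = 1 from the (0,0,1) case.
Solve for f: f(k) = -(k + 1)/4 (degree 1 ≤ 1).
So s_k = (B(k−1)f/C)·t_k = (-(k + 1)/(4*k + 7))·t_k = 2*(-3)**k*(k + 1).
Δs = (-3)**k*(-8*k - 14), as required.
Σ_(k=3)^(6) t_k = s_(7) − s_(3) = -34992 − (-216) = -34776.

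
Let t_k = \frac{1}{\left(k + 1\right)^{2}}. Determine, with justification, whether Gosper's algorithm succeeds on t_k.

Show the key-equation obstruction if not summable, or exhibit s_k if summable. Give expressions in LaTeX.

No; the coefficient equations for f are inconsistent.

t_(k+1)/t_k = (k + 1)**2/(k + 2)**2.
Factor: A=k**2 + 2*k + 1; B=k**2 + 4*k + 4; C=1.
Need (k**2 + 2*k + 1)·f(k+1) − (k**2 + 2*k + 1)·f(k) = 1.
From deg A=2, deg B=2, deg C=0: d=0.
f = c0 ⇒ A·f(k+1) − B(k−1)·f(k) − C = -1. The system {-1 = 0} is inconsistent; no antidifference.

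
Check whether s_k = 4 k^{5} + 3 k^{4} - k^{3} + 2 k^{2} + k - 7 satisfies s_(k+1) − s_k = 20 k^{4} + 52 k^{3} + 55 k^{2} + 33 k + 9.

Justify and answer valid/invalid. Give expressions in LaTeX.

valid (s_(k+1) − s_k reduces to t_k)

s_(k+1) = 4*k**5 + 23*k**4 + 51*k**3 + 57*k**2 + 34*k + 2
s_(k+1) − s_k = 20*k**4 + 52*k**3 + 55*k**2 + 33*k + 9
(s_(k+1) − s_k) − t_k = 0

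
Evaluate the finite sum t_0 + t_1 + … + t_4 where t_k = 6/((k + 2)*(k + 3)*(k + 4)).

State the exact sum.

Σ = 25/56

The ratio is (k + 2)/(k + 5).
A = k + 2, B = k + 5, C = 1.
Solve (k + 2)·f(k+1) − (k + 4)·f(k) = 1.
Degrees (1,1,0) ⇒ d ≤ 2.
Coefficient equations give f(k) = k*(k + 5)/12.
R(k) = B(k−1)·f(k)/C(k) = k*(k + 4)*(k + 5)/12; s_k = R·t_k = k*(k + 5)/(2*(k + 2)*(k + 3)).
Check: Δs_k = 6/(k**3 + 9*k**2 + 26*k + 24). ✓
Sum = s_(5) − s_(0); s_(5) = 25/56, s_(0) = 0 ⇒ 25/56.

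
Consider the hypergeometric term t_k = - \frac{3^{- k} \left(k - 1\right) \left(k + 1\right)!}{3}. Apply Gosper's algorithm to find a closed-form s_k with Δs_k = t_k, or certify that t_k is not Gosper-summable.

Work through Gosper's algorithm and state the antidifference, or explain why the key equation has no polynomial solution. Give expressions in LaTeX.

s_k = - 3^{- k} \left(k + 1\right)!

The ratio is k*(k + 2)/(3*(k - 1)).
Normal form (A,B,C) = (k/3 + 2/3, 1, k - 1).
Key eq: (k/3 + 2/3)·f(k+1) = (1)·f(k) + (k - 1).
deg f ≤ 0 (via 1,0,1).
Solving with deg f ≤ 0: f(k) = 3.
Certificate R = B(k−1)f/C = 3/(k - 1) gives s_k = -factorial(k + 1)/3**k.
s_(k+1) − s_k = -(k - 1)*factorial(k + 1)/(3*3**k) = t_k.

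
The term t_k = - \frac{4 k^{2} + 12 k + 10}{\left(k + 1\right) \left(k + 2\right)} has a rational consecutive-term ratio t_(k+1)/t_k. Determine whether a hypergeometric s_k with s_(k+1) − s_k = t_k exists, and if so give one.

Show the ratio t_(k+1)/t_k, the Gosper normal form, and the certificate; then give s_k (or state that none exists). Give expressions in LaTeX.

Compute t_(k+1)/t_k: get (k + 1)*(6*k + 2*(k + 1)**2 + 11)/((k + 3)*(2*k**2 + 6*k + 5)).
Gosper form: A/B · C(k+1)/C(k) with A=k + 1, B=k + 3, C=k**2 + 3*k + 5/2.
Need (k + 1)·f(k+1) − (k + 2)·f(k) = k**2 + 3*k + 5/2.
d = 2 from the (1,1,2) case.
A polynomial solution: f(k) = k*(2*k + 3)/2.
Get s_k = R·t_k = -2*k*(2*k + 3)/(k + 1) with R(k) = B(k−1)f(k)/C(k) = k*(k + 2)*(2*k + 3)/(2*k**2 + 6*k + 5).
Check: Δs_k = 2*(-2*k**2 - 6*k - 5)/(k**2 + 3*k + 2). ✓

s_k = - \frac{2 k \left(2 k + 3\right)}{k + 1}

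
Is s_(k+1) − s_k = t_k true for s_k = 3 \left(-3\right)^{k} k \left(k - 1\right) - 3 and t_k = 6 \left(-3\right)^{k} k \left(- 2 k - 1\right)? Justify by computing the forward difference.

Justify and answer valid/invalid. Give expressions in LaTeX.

Valid: the claim telescopes to t_k.

s_(k+1) = 3*(-3)**(k + 1)*k*(k + 1) - 3
s_(k+1) − s_k = 6*(-3)**k*k*(-2*k - 1)
(s_(k+1) − s_k) − t_k = 0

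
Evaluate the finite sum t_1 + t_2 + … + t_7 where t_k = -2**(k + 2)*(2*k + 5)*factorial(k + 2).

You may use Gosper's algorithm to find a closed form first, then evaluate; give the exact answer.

Σ = -3715891152

Ratio r(k) = 2*(k + 3)*(2*k + 7)/(2*k + 5).
Gosper form: A/B · C(k+1)/C(k) with A=2*k + 6, B=1, C=k + 5/2.
Need (2*k + 6)·f(k+1) − (1)·f(k) = k + 5/2.
deg f ≤ 0 (via 1,0,1).
Solve for f: f(k) = 1/2 (degree 0 ≤ 0).
Then R = B(k−1)f/C = 1/(2*k + 5), so s_k = R(k)·t_k = -2**(k + 2)*factorial(k + 2).
Verify: -2**(k + 2)*(2*k + 5)*factorial(k + 2) matches t_k.
Evaluate s at k=8 and k=1: -3715891200 and -48; difference -3715891152.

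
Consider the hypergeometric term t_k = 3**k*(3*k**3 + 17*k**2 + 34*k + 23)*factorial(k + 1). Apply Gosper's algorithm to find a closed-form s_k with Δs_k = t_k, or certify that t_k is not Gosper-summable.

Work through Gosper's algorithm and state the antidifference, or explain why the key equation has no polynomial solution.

t_(k+1)/t_k = 3*(3*k**4 + 32*k**3 + 129*k**2 + 231*k + 154)/(3*k**3 + 17*k**2 + 34*k + 23).
Factor: A=3*k + 6; B=1; C=k**3 + 17*k**2/3 + 34*k/3 + 23/3.
f must satisfy (3*k + 6)·f(k+1) − (1)·f(k) = k**3 + 17*k**2/3 + 34*k/3 + 23/3.
deg f ≤ 2 (via 1,0,3).
Solving with deg f ≤ 2: f(k) = (k + 1)**2/3.
R(k) = B(k−1)·f(k)/C(k) = (k + 1)**2/(3*k**3 + 17*k**2 + 34*k + 23); s_k = R·t_k = 3**k*(k + 1)**2*factorial(k + 1).
Δs = 3**k*(3*k**3 + 17*k**2 + 34*k + 23)*factorial(k + 1), as required.

s_k = 3**k*(k + 1)**2*factorial(k + 1)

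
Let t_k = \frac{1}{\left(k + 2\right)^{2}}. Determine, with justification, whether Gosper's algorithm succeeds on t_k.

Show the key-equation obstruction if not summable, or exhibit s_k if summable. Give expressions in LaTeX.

Step 1: r(k) = (k + 2)**2/(k + 3)**2.
So A=k**2 + 4*k + 4 and B=k**2 + 6*k + 9, with C=1.
Set up (k**2 + 4*k + 4)·f(k+1) − (k**2 + 4*k + 4)·f(k) − (1) = 0.
Degrees (2,2,0) ⇒ d ≤ 0.
Write f(k) = c0. Then LHS − RHS = -1, requiring -1 = 0: contradictory. No certificate.

No; the coefficient equations for f are inconsistent.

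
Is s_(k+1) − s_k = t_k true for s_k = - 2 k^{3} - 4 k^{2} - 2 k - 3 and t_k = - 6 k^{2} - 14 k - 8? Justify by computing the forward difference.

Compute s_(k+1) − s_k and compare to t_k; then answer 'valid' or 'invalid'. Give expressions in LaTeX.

s_(k+1) = -2*k**3 - 10*k**2 - 16*k - 11
s_(k+1) − s_k = -6*k**2 - 14*k - 8
(s_(k+1) − s_k) − t_k = 0

valid (s_(k+1) − s_k reduces to t_k)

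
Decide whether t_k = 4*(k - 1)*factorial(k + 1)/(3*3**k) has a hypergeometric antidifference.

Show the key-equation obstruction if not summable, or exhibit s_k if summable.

Compute t_(k+1)/t_k: get k*(k + 2)/(3*(k - 1)).
Gosper form: A/B · C(k+1)/C(k) with A=k/3 + 2/3, B=1, C=k - 1.
Set up (k/3 + 2/3)·f(k+1) − (1)·f(k) − (k - 1) = 0.
From deg A=1, deg B=0, deg C=1: d=0.
Match coefficients ⇒ f(k) = 3.
R(k) = B(k−1)·f(k)/C(k) = 3/(k - 1); s_k = R·t_k = 4*factorial(k + 1)/3**k.
Δs = 4*(k - 1)*factorial(k + 1)/(3*3**k), as required.

Yes. s_k = 4*factorial(k + 1)/3**k.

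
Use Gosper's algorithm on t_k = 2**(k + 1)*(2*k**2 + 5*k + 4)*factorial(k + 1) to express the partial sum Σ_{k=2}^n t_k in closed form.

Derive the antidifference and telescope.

S(n) = 4*2**n*n*factorial(n + 2) + 4*2**n*factorial(n + 2) - 96

Ratio r(k) = 2*(2*k**3 + 13*k**2 + 29*k + 22)/(2*k**2 + 5*k + 4).
Gosper form: A/B · C(k+1)/C(k) with A=2*k + 4, B=1, C=k**2 + 5*k/2 + 2.
Solve (2*k + 4)·f(k+1) − (1)·f(k) = k**2 + 5*k/2 + 2.
Bound: deg f ≤ 1.
Match coefficients ⇒ f(k) = k/2.
Then R = B(k−1)f/C = k/(2*k**2 + 5*k + 4), so s_k = R(k)·t_k = 2**(k + 1)*k*factorial(k + 1).
Check: Δs_k = 2**(k + 1)*(2*k**2 + 5*k + 4)*factorial(k + 1). ✓
Σ_(k=2)^n t_k = s_(n+1) − s_(2) = (2**(n + 2)*(n + 1)*factorial(n + 2)) − (96), i.e. 4*2**n*n*factorial(n + 2) + 4*2**n*factorial(n + 2) - 96.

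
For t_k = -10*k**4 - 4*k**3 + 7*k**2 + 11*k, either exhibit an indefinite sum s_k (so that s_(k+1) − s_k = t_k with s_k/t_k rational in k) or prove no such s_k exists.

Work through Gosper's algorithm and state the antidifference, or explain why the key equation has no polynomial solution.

s_k = k*(-2*k**4 + 4*k**3 + k**2 + k - 4)

r(k) = (10*k**4 + 44*k**3 + 65*k**2 + 27*k - 4)/(k*(10*k**3 + 4*k**2 - 7*k - 11)) after simplifying.
Normal form (A,B,C) = (1, 1, k**4 + 2*k**3/5 - 7*k**2/10 - 11*k/10).
f must satisfy (1)·f(k+1) − (1)·f(k) = k**4 + 2*k**3/5 - 7*k**2/10 - 11*k/10.
deg f ≤ 5 (via 0,0,4).
Solve for f: f(k) = k*(k - 1)*(2*k**3 - 2*k**2 - 3*k - 4)/10 (degree 5 ≤ 5).
Certificate R = B(k−1)f/C = (k - 1)*(2*k**3 - 2*k**2 - 3*k - 4)/(10*k**3 + 4*k**2 - 7*k - 11) gives s_k = k*(-2*k**4 + 4*k**3 + k**2 + k - 4).
s_(k+1) − s_k = k*(-10*k**3 - 4*k**2 + 7*k + 11) = t_k.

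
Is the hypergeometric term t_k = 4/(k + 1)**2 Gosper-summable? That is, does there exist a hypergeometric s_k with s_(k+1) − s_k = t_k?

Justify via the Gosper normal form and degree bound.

No; the coefficient equations for f are inconsistent.

Step 1: r(k) = (k + 1)**2/(k + 2)**2.
A = k**2 + 2*k + 1, B = k**2 + 4*k + 4, C = 1.
Set up (k**2 + 2*k + 1)·f(k+1) − (k**2 + 2*k + 1)·f(k) − (1) = 0.
Degrees (2,2,0) ⇒ d ≤ 0.
Write f(k) = c0. Then LHS − RHS = -1, requiring -1 = 0: contradictory. No certificate.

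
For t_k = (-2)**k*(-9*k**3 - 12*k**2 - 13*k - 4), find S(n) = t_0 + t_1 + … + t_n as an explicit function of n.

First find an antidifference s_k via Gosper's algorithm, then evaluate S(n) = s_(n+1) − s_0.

Step 1: r(k) = 2*(-9*k**3 - 39*k**2 - 64*k - 38)/(9*k**3 + 12*k**2 + 13*k + 4).
Gosper form: A/B · C(k+1)/C(k) with A=-2, B=1, C=k**3 + 4*k**2/3 + 13*k/9 + 4/9.
Solve (-2)·f(k+1) − (1)·f(k) = k**3 + 4*k**2/3 + 13*k/9 + 4/9.
From deg A=0, deg B=0, deg C=3: d=3.
Solving with deg f ≤ 3: f(k) = -k*(3*k**2 - 2*k + 1)/9.
Get s_k = R·t_k = (-2)**k*k*(3*k**2 - 2*k + 1) with R(k) = B(k−1)f(k)/C(k) = -k*(3*k**2 - 2*k + 1)/(9*k**3 + 12*k**2 + 13*k + 4).
s_(k+1) − s_k = (-2)**k*(-9*k**3 - 12*k**2 - 13*k - 4) = t_k.
Σ_(k=0)^n t_k = s_(n+1) − s_(0) = ((-2)**(n + 1)*(3*n**3 + 7*n**2 + 6*n + 2)) − (0), i.e. (-2)**(n + 1)*(3*n**3 + 7*n**2 + 6*n + 2).

S(n) = (-2)**(n + 1)*(3*n**3 + 7*n**2 + 6*n + 2)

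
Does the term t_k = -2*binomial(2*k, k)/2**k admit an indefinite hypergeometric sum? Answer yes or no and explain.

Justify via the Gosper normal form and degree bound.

No. Not Gosper-summable.

r(k) = (2*k + 1)/(k + 1) after simplifying.
Normal form (A,B,C) = (2*k + 1, k + 1, 1).
Set up (2*k + 1)·f(k+1) − (k)·f(k) − (1) = 0.
deg f ≤ -1 (via 1,1,0).
Bound -1 < 0, so the key equation has no polynomial solution.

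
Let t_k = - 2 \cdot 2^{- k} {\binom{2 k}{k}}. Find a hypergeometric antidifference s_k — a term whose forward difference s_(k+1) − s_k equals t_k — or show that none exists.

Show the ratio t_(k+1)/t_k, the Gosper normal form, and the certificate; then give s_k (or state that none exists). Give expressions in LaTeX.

Step 1: r(k) = (2*k + 1)/(k + 1).
Factor: A=2*k + 1; B=k + 1; C=1.
Key eq: (2*k + 1)·f(k+1) = (k)·f(k) + (1).
From deg A=1, deg B=1, deg C=0: d=-1.
Bound -1 < 0, so the key equation has no polynomial solution.

none (Gosper's algorithm certifies no s_k)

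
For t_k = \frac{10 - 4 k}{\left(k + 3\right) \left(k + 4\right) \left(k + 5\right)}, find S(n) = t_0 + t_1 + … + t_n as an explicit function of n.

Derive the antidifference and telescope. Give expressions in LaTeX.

S(n) = \frac{- n^{2} + 39 n + 40}{12 \left(n^{2} + 9 n + 20\right)}

Compute t_(k+1)/t_k: get (k + 3)*(2*k - 3)/((k + 6)*(2*k - 5)).
A = k + 3, B = k + 6, C = k - 5/2.
Set up (k + 3)·f(k+1) − (k + 5)·f(k) − (k - 5/2) = 0.
deg f ≤ 2 (via 1,1,1).
Match coefficients ⇒ f(k) = k*(k - 41)/48.
R(k) = B(k−1)·f(k)/C(k) = k*(k - 41)*(k + 5)/(24*(2*k - 5)); s_k = R·t_k = -k*(k - 41)/(12*(k + 3)*(k + 4)).
Check: Δs_k = 2*(5 - 2*k)/(k**3 + 12*k**2 + 47*k + 60). ✓
Evaluate: s_(n+1) = (-n**2 + 39*n + 40)/(12*(n**2 + 9*n + 20)); subtract s_(0) = 0 ⇒ S(n) = (-n**2 + 39*n + 40)/(12*(n**2 + 9*n + 20)).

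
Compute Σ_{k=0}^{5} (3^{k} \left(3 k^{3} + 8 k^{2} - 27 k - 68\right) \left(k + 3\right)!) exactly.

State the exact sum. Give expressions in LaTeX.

Σ = 3703553304

Step 1: r(k) = 3*(3*k**4 + 29*k**3 + 66*k**2 - 92*k - 336)/(3*k**3 + 8*k**2 - 27*k - 68).
Take A(k)=3*k + 12, B(k)=1, C(k)=k**3 + 8*k**2/3 - 9*k - 68/3.
Set up (3*k + 12)·f(k+1) − (1)·f(k) − (k**3 + 8*k**2/3 - 9*k - 68/3) = 0.
deg f ≤ 2 (via 1,0,3).
Solving with deg f ≤ 2: f(k) = (k - 4)*(k + 1)/3.
So s_k = (B(k−1)f/C)·t_k = ((k - 4)*(k + 1)/(3*k**3 + 8*k**2 - 27*k - 68))·t_k = 3**k*(k - 4)*(k + 1)*factorial(k + 3).
Δs = 3**k*(3*k**3 + 8*k**2 - 27*k - 68)*factorial(k + 3), as required.
Sum = s_(6) − s_(0); s_(6) = 3703553280, s_(0) = -24 ⇒ 3703553304.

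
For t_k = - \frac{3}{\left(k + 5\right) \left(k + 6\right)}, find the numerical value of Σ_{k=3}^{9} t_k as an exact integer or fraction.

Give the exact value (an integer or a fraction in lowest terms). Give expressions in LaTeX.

Compute t_(k+1)/t_k: get (k + 5)/(k + 7).
Gosper form: A/B · C(k+1)/C(k) with A=k + 5, B=k + 7, C=1.
Need (k + 5)·f(k+1) − (k + 6)·f(k) = 1.
Bound: deg f ≤ 1.
Coefficient equations give f(k) = k/5.
Then R = B(k−1)f/C = k*(k + 6)/5, so s_k = R(k)·t_k = -3*k/(5*k + 25).
Check: Δs_k = -3/(k**2 + 11*k + 30). ✓
Sum = s_(10) − s_(3); s_(10) = -2/5, s_(3) = -9/40 ⇒ -7/40.

Σ = -7/40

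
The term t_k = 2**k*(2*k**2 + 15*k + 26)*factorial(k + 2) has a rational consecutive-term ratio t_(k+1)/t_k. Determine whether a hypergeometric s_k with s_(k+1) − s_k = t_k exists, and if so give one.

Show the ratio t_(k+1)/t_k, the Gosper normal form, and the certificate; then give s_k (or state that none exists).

s_k = 2**k*(k + 4)*factorial(k + 2)

t_(k+1)/t_k = 2*(2*k**3 + 25*k**2 + 100*k + 129)/(2*k**2 + 15*k + 26).
A = 2*k + 6, B = 1, C = k**2 + 15*k/2 + 13.
Set up (2*k + 6)·f(k+1) − (1)·f(k) − (k**2 + 15*k/2 + 13) = 0.
Bound: deg f ≤ 1.
Solving with deg f ≤ 1: f(k) = (k + 4)/2.
Then R = B(k−1)f/C = (k + 4)/(2*k**2 + 15*k + 26), so s_k = R(k)·t_k = 2**k*(k + 4)*factorial(k + 2).
Δs = 2**k*(2*k**2 + 15*k + 26)*factorial(k + 2), as required.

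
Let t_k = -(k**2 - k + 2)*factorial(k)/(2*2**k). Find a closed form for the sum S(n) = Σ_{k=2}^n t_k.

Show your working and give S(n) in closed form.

S(n) = 2**(-n - 1)*(2**n - n**2*factorial(n) - n*factorial(n))

Step 1: r(k) = (k + 1)*(-k + (k + 1)**2 + 1)/(2*(k**2 - k + 2)).
Gosper form: A/B · C(k+1)/C(k) with A=k/2 + 1/2, B=1, C=k**2 - k + 2.
Need (k/2 + 1/2)·f(k+1) − (1)·f(k) = k**2 - k + 2.
Degrees (1,0,2) ⇒ d ≤ 1.
Solve for f: f(k) = 2*(k - 1) (degree 1 ≤ 1).
Get s_k = R·t_k = -(k - 1)*factorial(k)/2**k with R(k) = B(k−1)f(k)/C(k) = 2*(k - 1)/(k**2 - k + 2).
Δs = -(k**2 - k + 2)*factorial(k)/(2*2**k), as required.
Σ_(k=2)^n t_k = s_(n+1) − s_(2) = (-2**(-n - 1)*n*factorial(n + 1)) − (-1/2), i.e. 2**(-n - 1)*(2**n - n**2*factorial(n) - n*factorial(n)).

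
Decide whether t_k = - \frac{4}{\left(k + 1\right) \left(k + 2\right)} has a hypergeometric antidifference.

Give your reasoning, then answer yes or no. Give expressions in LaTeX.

Step 1: r(k) = (k + 1)/(k + 3).
So A=k + 1 and B=k + 3, with C=1.
Key eq: (k + 1)·f(k+1) = (k + 2)·f(k) + (1).
Bound: deg f ≤ 1.
A polynomial solution: f(k) = k.
Get s_k = R·t_k = -4*k/(k + 1) with R(k) = B(k−1)f(k)/C(k) = k*(k + 2).
s_(k+1) − s_k = -4/(k**2 + 3*k + 2) = t_k.

Yes. s_k = - \frac{4 k}{k + 1}.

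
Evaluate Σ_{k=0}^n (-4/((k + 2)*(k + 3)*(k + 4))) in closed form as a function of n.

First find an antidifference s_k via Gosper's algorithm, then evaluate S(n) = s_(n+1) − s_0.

Ratio r(k) = (k + 2)/(k + 5).
Factor: A=k + 2; B=k + 5; C=1.
Need (k + 2)·f(k+1) − (k + 4)·f(k) = 1.
From deg A=1, deg B=1, deg C=0: d=2.
A polynomial solution: f(k) = k*(k + 5)/12.
Get s_k = R·t_k = k*(-k - 5)/(3*(k + 2)*(k + 3)) with R(k) = B(k−1)f(k)/C(k) = k*(k + 4)*(k + 5)/12.
s_(k+1) − s_k = -4/(k**3 + 9*k**2 + 26*k + 24) = t_k.
s_(n+1) = (-n**2 - 7*n - 6)/(3*(n**2 + 7*n + 12)) and s_(0) = 0, so S(n) = (-n**2 - 7*n - 6)/(3*(n**2 + 7*n + 12)).

S(n) = (-n**2 - 7*n - 6)/(3*(n**2 + 7*n + 12))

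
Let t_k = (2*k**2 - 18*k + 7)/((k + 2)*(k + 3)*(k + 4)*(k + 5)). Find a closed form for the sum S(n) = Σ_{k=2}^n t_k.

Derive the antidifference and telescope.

Ratio r(k) = -(k + 2)*(18*k - 2*(k + 1)**2 + 11)/((k + 6)*(2*k**2 - 18*k + 7)).
Normal form (A,B,C) = (k + 2, k + 6, k**2 - 9*k + 7/2).
Need (k + 2)·f(k+1) − (k + 5)·f(k) = k**2 - 9*k + 7/2.
Bound: deg f ≤ 3.
Solving with deg f ≤ 3: f(k) = k*(k**2 - 39*k + 122)/48.
Then R = B(k−1)f/C = k*(k + 5)*(k**2 - 39*k + 122)/(24*(2*k**2 - 18*k + 7)), so s_k = R(k)·t_k = k*(k**2 - 39*k + 122)/(24*(k + 2)*(k + 3)*(k + 4)).
s_(k+1) − s_k = (2*k**2 - 18*k + 7)/(k**4 + 14*k**3 + 71*k**2 + 154*k + 120) = t_k.
Telescope: S(n) = s_(n+1) − s_(2) = (n**3 - 36*n**2 + 47*n + 84)/(24*(n**3 + 12*n**2 + 47*n + 60)) − (1/30) = (n**3 - 228*n**2 + 47*n + 180)/(120*(n**3 + 12*n**2 + 47*n + 60)).

S(n) = (n**3 - 228*n**2 + 47*n + 180)/(120*(n**3 + 12*n**2 + 47*n + 60))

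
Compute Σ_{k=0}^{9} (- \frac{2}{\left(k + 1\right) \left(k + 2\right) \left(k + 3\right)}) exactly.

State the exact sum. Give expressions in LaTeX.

Σ = -65/132

Ratio r(k) = (k + 1)/(k + 4).
Factor: A=k + 1; B=k + 4; C=1.
Solve (k + 1)·f(k+1) − (k + 3)·f(k) = 1.
From deg A=1, deg B=1, deg C=0: d=2.
Solve for f: f(k) = k*(k + 3)/4 (degree 2 ≤ 2).
R(k) = B(k−1)·f(k)/C(k) = k*(k + 3)**2/4; s_k = R·t_k = k*(-k - 3)/(2*(k + 1)*(k + 2)).
s_(k+1) − s_k = -2/(k**3 + 6*k**2 + 11*k + 6) = t_k.
Evaluate s at k=10 and k=0: -65/132 and 0; difference -65/132.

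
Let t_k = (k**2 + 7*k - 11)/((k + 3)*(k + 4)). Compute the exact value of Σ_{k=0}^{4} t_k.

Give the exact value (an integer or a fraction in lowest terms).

Σ = 5/24

Ratio r(k) = (k + 3)*(7*k + (k + 1)**2 - 4)/((k + 5)*(k**2 + 7*k - 11)).
Gosper form: A/B · C(k+1)/C(k) with A=k + 3, B=k + 5, C=k**2 + 7*k - 11.
Need (k + 3)·f(k+1) − (k + 4)·f(k) = k**2 + 7*k - 11.
d = 2 from the (1,1,2) case.
Match coefficients ⇒ f(k) = k*(3*k - 14)/3.
So s_k = (B(k−1)f/C)·t_k = (k*(k + 4)*(3*k - 14)/(3*(k**2 + 7*k - 11)))·t_k = k*(3*k - 14)/(3*(k + 3)).
s_(k+1) − s_k = (k**2 + 7*k - 11)/(k**2 + 7*k + 12) = t_k.
Σ_(k=0)^(4) t_k = s_(5) − s_(0) = 5/24 − (0) = 5/24.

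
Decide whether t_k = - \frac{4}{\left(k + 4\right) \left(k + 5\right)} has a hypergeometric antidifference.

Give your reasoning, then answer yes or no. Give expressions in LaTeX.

Yes. s_k = - \frac{k}{k + 4}.

Compute t_(k+1)/t_k: get (k + 4)/(k + 6).
A = k + 4, B = k + 6, C = 1.
Solve (k + 4)·f(k+1) − (k + 5)·f(k) = 1.
d = 1 from the (1,1,0) case.
A polynomial solution: f(k) = k/4.
R(k) = B(k−1)·f(k)/C(k) = k*(k + 5)/4; s_k = R·t_k = -k/(k + 4).
Check: Δs_k = -4/(k**2 + 9*k + 20). ✓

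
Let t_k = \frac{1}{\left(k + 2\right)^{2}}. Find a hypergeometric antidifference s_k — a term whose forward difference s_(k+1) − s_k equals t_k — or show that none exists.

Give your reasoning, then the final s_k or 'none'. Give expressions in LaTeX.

none — t_k is not Gosper-summable

r(k) = (k + 2)**2/(k + 3)**2 after simplifying.
Factor: A=k**2 + 4*k + 4; B=k**2 + 6*k + 9; C=1.
Need (k**2 + 4*k + 4)·f(k+1) − (k**2 + 4*k + 4)·f(k) = 1.
deg f ≤ 0 (via 2,2,0).
Generic f = c0 gives residual -1; -1 = 0 cannot hold, so t_k is not Gosper-summable.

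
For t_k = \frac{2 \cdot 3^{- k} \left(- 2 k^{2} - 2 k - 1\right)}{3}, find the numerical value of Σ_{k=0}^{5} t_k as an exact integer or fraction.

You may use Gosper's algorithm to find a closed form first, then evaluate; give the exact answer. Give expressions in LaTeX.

t_(k+1)/t_k = (2*k**2 + 6*k + 5)/(3*(2*k**2 + 2*k + 1)).
Gosper form: A/B · C(k+1)/C(k) with A=1/3, B=1, C=k**2 + k + 1/2.
Solve (1/3)·f(k+1) − (1)·f(k) = k**2 + k + 1/2.
Degrees (0,0,2) ⇒ d ≤ 2.
Solve for f: f(k) = -3*(k**2 + 2*k + 2)/2 (degree 2 ≤ 2).
Certificate R = B(k−1)f/C = -3*(k**2 + 2*k + 2)/(2*k**2 + 2*k + 1) gives s_k = 2*(k**2 + 2*k + 2)/3**k.
Verify: 2*(-2*k**2 - 2*k - 1)/(3*3**k) matches t_k.
Evaluate s at k=6 and k=0: 100/729 and 4; difference -2816/729.

Σ = -2816/729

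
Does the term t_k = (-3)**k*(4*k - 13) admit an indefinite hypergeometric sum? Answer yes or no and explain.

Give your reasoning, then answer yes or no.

Ratio r(k) = 3*(9 - 4*k)/(4*k - 13).
Normal form (A,B,C) = (-3, 1, k - 13/4).
Set up (-3)·f(k+1) − (1)·f(k) − (k - 13/4) = 0.
d = 1 from the (0,0,1) case.
Solve for f: f(k) = -(k - 4)/4 (degree 1 ≤ 1).
Certificate R = B(k−1)f/C = -(k - 4)/(4*k - 13) gives s_k = (-3)**k*(4 - k).
s_(k+1) − s_k = (-3)**k*(4*k - 13) = t_k.

Yes. s_k = (-3)**k*(4 - k).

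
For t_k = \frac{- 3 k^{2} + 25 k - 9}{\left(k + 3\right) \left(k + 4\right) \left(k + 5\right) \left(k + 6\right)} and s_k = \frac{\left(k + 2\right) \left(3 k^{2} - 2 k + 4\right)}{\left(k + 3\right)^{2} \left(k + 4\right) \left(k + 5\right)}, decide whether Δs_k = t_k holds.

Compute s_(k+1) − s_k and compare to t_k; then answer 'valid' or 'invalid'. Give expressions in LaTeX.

Invalid: residual \frac{6 k^{3} - 74 k + 51}{k^{6} + 25 k^{5} + 257 k^{4} + 1391 k^{3} + 4182 k^{2} + 6624 k + 4320} ≠ 0.

s_(k+1) = (k + 3)*(-2*k + 3*(k + 1)**2 + 2)/((k + 4)**2*(k + 5)*(k + 6))
s_(k+1) − s_k = (-3*k**4 + 10*k**3 + 130*k**2 + 163*k - 57)/(k**6 + 25*k**5 + 257*k**4 + 1391*k**3 + 4182*k**2 + 6624*k + 4320)
(s_(k+1) − s_k) − t_k = (6*k**3 - 74*k + 51)/(k**6 + 25*k**5 + 257*k**4 + 1391*k**3 + 4182*k**2 + 6624*k + 4320)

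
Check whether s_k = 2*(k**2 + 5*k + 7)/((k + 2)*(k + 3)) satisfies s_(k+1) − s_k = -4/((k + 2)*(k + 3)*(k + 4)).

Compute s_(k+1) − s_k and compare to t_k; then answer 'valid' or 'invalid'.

s_(k+1) = 2*(5*k + (k + 1)**2 + 12)/((k + 3)*(k + 4))
s_(k+1) − s_k = -4/(k**3 + 9*k**2 + 26*k + 24)
(s_(k+1) − s_k) − t_k = 0

valid (s_(k+1) − s_k reduces to t_k)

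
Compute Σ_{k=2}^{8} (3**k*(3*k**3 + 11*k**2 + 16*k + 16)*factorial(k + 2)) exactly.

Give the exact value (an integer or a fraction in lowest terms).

Σ = 58140495704736

Ratio r(k) = 3*(3*k**4 + 29*k**3 + 107*k**2 + 187*k + 138)/(3*k**3 + 11*k**2 + 16*k + 16).
Factor: A=3*k + 9; B=1; C=k**3 + 11*k**2/3 + 16*k/3 + 16/3.
Need (3*k + 9)·f(k+1) − (1)·f(k) = k**3 + 11*k**2/3 + 16*k/3 + 16/3.
deg f ≤ 2 (via 1,0,3).
Match coefficients ⇒ f(k) = (k**2 - k + 2)/3.
R(k) = B(k−1)·f(k)/C(k) = (k**2 - k + 2)/(3*k**3 + 11*k**2 + 16*k + 16); s_k = R·t_k = 3**k*(k**2 - k + 2)*factorial(k + 2).
Δs = 3**k*(3*k**3 + 11*k**2 + 16*k + 16)*factorial(k + 2), as required.
Evaluate s at k=9 and k=2: 58140495705600 and 864; difference 58140495704736.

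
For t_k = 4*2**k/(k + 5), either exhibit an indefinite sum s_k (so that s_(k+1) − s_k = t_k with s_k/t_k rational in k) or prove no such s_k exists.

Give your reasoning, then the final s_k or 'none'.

none (Gosper's algorithm certifies no s_k)

t_(k+1)/t_k = 2*(k + 5)/(k + 6).
Factor: A=2*k + 10; B=k + 6; C=1.
Solve (2*k + 10)·f(k+1) − (k + 5)·f(k) = 1.
deg f ≤ -1 (via 1,1,0).
deg f ≤ -1 is impossible — no certificate.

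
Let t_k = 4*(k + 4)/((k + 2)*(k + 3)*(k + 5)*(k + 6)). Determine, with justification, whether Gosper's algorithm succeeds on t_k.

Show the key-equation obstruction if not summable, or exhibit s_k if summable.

Step 1: r(k) = (k + 2)*(k + 5)**2/((k + 4)**2*(k + 7)).
So A=k + 2 and B=k + 7, with C=k**2 + 8*k + 16.
Need (k + 2)·f(k+1) − (k + 6)·f(k) = k**2 + 8*k + 16.
From deg A=1, deg B=1, deg C=2: d=4.
A polynomial solution: f(k) = k*(k + 3)*(k + 4)*(k + 7)/20.
Then R = B(k−1)f/C = k*(k + 3)*(k + 6)*(k + 7)/(20*(k + 4)), so s_k = R(k)·t_k = k*(k + 7)/(5*(k**2 + 7*k + 10)).
Check: Δs_k = 4*(k + 4)/(k**4 + 16*k**3 + 91*k**2 + 216*k + 180). ✓

Yes. s_k = k*(k + 7)/(5*(k**2 + 7*k + 10)).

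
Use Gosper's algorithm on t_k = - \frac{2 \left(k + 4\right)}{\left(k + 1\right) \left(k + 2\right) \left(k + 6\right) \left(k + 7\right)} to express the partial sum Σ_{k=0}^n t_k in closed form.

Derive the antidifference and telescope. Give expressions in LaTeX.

S(n) = \frac{- n^{2} - 9 n - 8}{6 \left(n^{2} + 9 n + 14\right)}

Ratio r(k) = (k + 1)*(k + 5)*(k + 6)/((k + 3)*(k + 4)*(k + 8)).
A = k + 1, B = k + 8, C = k**4 + 16*k**3 + 95*k**2 + 248*k + 240.
Solve (k + 1)·f(k+1) − (k + 7)·f(k) = k**4 + 16*k**3 + 95*k**2 + 248*k + 240.
Bound: deg f ≤ 6.
Solving with deg f ≤ 6: f(k) = k*(k + 2)*(k + 3)*(k + 4)*(k + 5)*(k + 7)/12.
Certificate R = B(k−1)f/C = k*(k + 2)*(k + 7)**2/(12*(k + 4)) gives s_k = k*(-k - 7)/(6*(k**2 + 7*k + 6)).
Check: Δs_k = 2*(-k - 4)/(k**4 + 16*k**3 + 83*k**2 + 152*k + 84). ✓
Telescope: S(n) = s_(n+1) − s_(0) = (-n**2 - 9*n - 8)/(6*(n**2 + 9*n + 14)) − (0) = (-n**2 - 9*n - 8)/(6*(n**2 + 9*n + 14)).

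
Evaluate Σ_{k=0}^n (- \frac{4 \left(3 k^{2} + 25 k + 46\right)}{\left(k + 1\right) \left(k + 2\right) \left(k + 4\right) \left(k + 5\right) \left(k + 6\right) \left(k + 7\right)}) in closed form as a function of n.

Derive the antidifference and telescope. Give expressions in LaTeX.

S(n) = \frac{- n^{3} - 14 n^{2} - 59 n - 46}{6 \left(n^{3} + 14 n^{2} + 59 n + 70\right)}

Compute t_(k+1)/t_k: get (k + 1)*(k + 4)*(25*k + 3*(k + 1)**2 + 71)/((k + 3)*(k + 8)*(3*k**2 + 25*k + 46)).
Take A(k)=k + 1, B(k)=k + 8, C(k)=k**3 + 34*k**2/3 + 121*k/3 + 46.
Need (k + 1)·f(k+1) − (k + 7)·f(k) = k**3 + 34*k**2/3 + 121*k/3 + 46.
Degrees (1,1,3) ⇒ d ≤ 6.
Solve for f: f(k) = k*(k + 2)*(k + 3)*(k + 5)*(k**2 + 11*k + 34)/72 (degree 6 ≤ 6).
Then R = B(k−1)f/C = k*(k + 2)*(k + 5)*(k + 7)*(k**2 + 11*k + 34)/(24*(3*k**2 + 25*k + 46)), so s_k = R(k)·t_k = k*(-k**2 - 11*k - 34)/(6*(k**3 + 11*k**2 + 34*k + 24)).
Check: Δs_k = 4*(-3*k**2 - 25*k - 46)/(k**6 + 25*k**5 + 247*k**4 + 1219*k**3 + 3112*k**2 + 3796*k + 1680). ✓
Evaluate: s_(n+1) = (-n**3 - 14*n**2 - 59*n - 46)/(6*(n**3 + 14*n**2 + 59*n + 70)); subtract s_(0) = 0 ⇒ S(n) = (-n**3 - 14*n**2 - 59*n - 46)/(6*(n**3 + 14*n**2 + 59*n + 70)).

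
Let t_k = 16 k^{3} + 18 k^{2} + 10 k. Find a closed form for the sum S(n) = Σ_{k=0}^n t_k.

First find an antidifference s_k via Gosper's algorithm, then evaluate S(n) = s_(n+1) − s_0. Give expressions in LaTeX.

S(n) = 2 n \left(2 n^{3} + 7 n^{2} + 9 n + 4\right)

t_(k+1)/t_k = (8*k**3 + 33*k**2 + 47*k + 22)/(k*(8*k**2 + 9*k + 5)).
So A=1 and B=1, with C=k**3 + 9*k**2/8 + 5*k/8.
Key eq: (1)·f(k+1) = (1)·f(k) + (k**3 + 9*k**2/8 + 5*k/8).
d = 4 from the (0,0,3) case.
Solve for f: f(k) = k*(k - 1)*(2*k**2 + k + 1)/8 (degree 4 ≤ 4).
Get s_k = R·t_k = 2*k*(2*k**3 - k**2 - 1) with R(k) = B(k−1)f(k)/C(k) = (k - 1)*(2*k**2 + k + 1)/(8*k**2 + 9*k + 5).
Check: Δs_k = 2*k*(8*k**2 + 9*k + 5). ✓
Evaluate: s_(n+1) = 2*n*(2*n**3 + 7*n**2 + 9*n + 4); subtract s_(0) = 0 ⇒ S(n) = 2*n*(2*n**3 + 7*n**2 + 9*n + 4).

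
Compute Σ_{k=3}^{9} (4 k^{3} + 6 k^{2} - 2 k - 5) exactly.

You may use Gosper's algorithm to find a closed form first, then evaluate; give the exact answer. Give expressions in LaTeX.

r(k) = (4*k**3 + 18*k**2 + 22*k + 3)/(4*k**3 + 6*k**2 - 2*k - 5) after simplifying.
Take A(k)=1, B(k)=1, C(k)=k**3 + 3*k**2/2 - k/2 - 5/4.
Need (1)·f(k+1) − (1)·f(k) = k**3 + 3*k**2/2 - k/2 - 5/4.
d = 4 from the (0,0,3) case.
A polynomial solution: f(k) = k*(k**3 - 3*k - 3)/4.
R(k) = B(k−1)·f(k)/C(k) = k*(k**3 - 3*k - 3)/(4*k**3 + 6*k**2 - 2*k - 5); s_k = R·t_k = k*(k**3 - 3*k - 3).
Verify: 4*k**3 + 6*k**2 - 2*k - 5 matches t_k.
Sum = s_(10) − s_(3); s_(10) = 9670, s_(3) = 45 ⇒ 9625.

Σ = 9625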